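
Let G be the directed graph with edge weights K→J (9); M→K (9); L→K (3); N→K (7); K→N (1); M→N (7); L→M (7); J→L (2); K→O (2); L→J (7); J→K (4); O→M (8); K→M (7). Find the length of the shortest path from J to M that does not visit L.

11

Routes from J to M avoiding L:
J→K→O→M: 4 + 2 + 8 = 14
J→K→M: 4 + 7 = 11
The minimum is 11.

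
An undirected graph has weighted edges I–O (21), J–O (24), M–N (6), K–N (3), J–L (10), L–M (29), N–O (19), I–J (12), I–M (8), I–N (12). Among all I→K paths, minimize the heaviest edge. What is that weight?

8

Comparing a few candidate routes:
I -> N -> K: max(12, 3) = 12
I -> M -> N -> K: max(8, 6, 3) = 8
I -> O -> N -> K: max(21, 19, 3) = 21
I -> J -> O -> N -> K: max(12, 24, 19, 3) = 24
The minimum achievable maximum is 8.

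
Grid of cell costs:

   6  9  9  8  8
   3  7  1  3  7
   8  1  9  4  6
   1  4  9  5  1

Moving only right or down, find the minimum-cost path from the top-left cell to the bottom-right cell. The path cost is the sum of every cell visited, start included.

Take (0,0)→(1,0)→(1,1)→(1,2)→(1,3)→(2,3)→(3,3)→(3,4) for a total of 6 + 3 + 7 + 1 + 3 + 4 + 5 + 1 = 30.
For comparison, the top-then-right route costs 54.

30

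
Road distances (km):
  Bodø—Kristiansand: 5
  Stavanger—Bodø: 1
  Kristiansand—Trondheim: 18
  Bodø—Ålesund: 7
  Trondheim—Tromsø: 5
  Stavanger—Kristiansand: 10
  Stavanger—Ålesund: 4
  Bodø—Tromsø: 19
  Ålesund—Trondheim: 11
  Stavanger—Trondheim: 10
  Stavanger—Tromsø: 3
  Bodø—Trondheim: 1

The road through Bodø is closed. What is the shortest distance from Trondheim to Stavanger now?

8

Candidate routes:
Trondheim -> Stavanger: 10
Trondheim -> Ålesund -> Stavanger: 11 + 4 = 15
Trondheim -> Tromsø -> Stavanger: 5 + 3 = 8
Trondheim -> Kristiansand -> Stavanger: 18 + 10 = 28
The minimum is 8 km.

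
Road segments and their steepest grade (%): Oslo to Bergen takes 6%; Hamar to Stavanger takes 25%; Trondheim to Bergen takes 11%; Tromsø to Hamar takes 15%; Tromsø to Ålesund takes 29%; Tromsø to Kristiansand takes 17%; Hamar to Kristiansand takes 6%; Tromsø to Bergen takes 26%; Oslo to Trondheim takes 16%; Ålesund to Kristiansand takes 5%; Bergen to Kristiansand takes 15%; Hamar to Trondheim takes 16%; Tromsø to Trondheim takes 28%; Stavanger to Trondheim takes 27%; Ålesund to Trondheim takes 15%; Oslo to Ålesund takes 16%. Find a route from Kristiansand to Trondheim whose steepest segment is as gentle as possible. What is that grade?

Checking several routes:
Kristiansand - Ålesund - Trondheim: max(5, 15) = 15
Kristiansand - Bergen - Trondheim: max(15, 11) = 15
Kristiansand - Bergen - Oslo - Trondheim: max(15, 6, 16) = 16
Kristiansand - Hamar - Trondheim: max(6, 16) = 16
Kristiansand - Bergen - Oslo - Ålesund - Trondheim: max(15, 6, 16, 15) = 16
Kristiansand - Ålesund - Oslo - Bergen - Trondheim: max(5, 16, 6, 11) = 16
Best route has worst link 15%.

15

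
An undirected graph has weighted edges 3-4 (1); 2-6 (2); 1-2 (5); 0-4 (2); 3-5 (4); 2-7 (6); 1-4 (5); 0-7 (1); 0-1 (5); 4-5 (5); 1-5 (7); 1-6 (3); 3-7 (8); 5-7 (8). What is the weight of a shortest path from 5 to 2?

12

Some routes from 5 to 2:
5 → 3 → 4 → 0 → 7 → 2: 4 + 1 + 2 + 1 + 6 = 14
5 → 1 → 2: 7 + 5 = 12
5 → 1 → 6 → 2: 7 + 3 + 2 = 12
5 → 4 → 0 → 7 → 2: 5 + 2 + 1 + 6 = 14
The minimum is 12.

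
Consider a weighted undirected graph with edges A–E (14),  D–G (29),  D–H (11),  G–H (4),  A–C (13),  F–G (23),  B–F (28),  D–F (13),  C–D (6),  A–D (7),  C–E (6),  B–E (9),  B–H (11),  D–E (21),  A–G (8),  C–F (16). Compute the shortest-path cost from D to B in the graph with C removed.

22

Some routes from D to B avoiding C:
D -> A -> G -> H -> B: 7 + 8 + 4 + 11 = 30
D -> A -> E -> B: 7 + 14 + 9 = 30
D -> H -> B: 11 + 11 = 22
D -> E -> B: 21 + 9 = 30
D -> G -> H -> B: 29 + 4 + 11 = 44
D -> F -> B: 13 + 28 = 41
Best route has total 22.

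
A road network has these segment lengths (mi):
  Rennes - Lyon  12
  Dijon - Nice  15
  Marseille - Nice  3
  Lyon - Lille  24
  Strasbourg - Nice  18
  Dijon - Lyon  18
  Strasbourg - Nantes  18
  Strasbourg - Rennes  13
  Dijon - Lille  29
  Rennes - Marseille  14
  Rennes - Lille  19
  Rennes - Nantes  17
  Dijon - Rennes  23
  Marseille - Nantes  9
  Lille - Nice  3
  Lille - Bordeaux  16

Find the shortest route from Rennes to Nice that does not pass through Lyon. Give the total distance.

Some routes from Rennes to Nice avoiding Lyon:
Rennes -> Dijon -> Nice: 23 + 15 = 38
Rennes -> Lille -> Nice: 19 + 3 = 22
Rennes -> Strasbourg -> Nice: 13 + 18 = 31
Rennes -> Nantes -> Marseille -> Nice: 17 + 9 + 3 = 29
Rennes -> Marseille -> Nice: 14 + 3 = 17
Rennes -> Strasbourg -> Nantes -> Marseille -> Nice: 13 + 18 + 9 + 3 = 43
The minimum is 17 mi.

17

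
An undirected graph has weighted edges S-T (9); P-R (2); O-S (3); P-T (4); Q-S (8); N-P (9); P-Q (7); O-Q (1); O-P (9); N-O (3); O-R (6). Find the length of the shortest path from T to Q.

11

Checking several routes:
T-P-Q: 4 + 7 = 11
T-P-O-Q: 4 + 9 + 1 = 14
T-P-R-O-Q: 4 + 2 + 6 + 1 = 13
T-P-N-O-Q: 4 + 9 + 3 + 1 = 17
T-S-O-Q: 9 + 3 + 1 = 13
T-S-Q: 9 + 8 = 17
Best route has total 11.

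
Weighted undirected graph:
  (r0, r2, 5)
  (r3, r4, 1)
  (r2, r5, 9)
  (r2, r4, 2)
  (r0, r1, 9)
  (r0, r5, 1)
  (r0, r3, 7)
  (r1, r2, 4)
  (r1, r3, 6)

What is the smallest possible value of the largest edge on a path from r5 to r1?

5

Comparing a few candidate routes:
r5-r0-r2-r4-r3-r1: max(1, 5, 2, 1, 6) = 6
r5-r0-r3-r4-r2-r1: max(1, 7, 1, 2, 4) = 7
r5-r0-r2-r1: max(1, 5, 4) = 5
Best route has worst link 5.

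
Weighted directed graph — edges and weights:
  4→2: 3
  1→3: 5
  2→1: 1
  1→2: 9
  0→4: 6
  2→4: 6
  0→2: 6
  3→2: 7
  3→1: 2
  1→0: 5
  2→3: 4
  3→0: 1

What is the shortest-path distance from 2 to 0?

Checking several routes:
2 → 1 → 3 → 0: 1 + 5 + 1 = 7
2 → 3 → 0: 4 + 1 = 5
2 → 1 → 0: 1 + 5 = 6
Shortest: 5.

5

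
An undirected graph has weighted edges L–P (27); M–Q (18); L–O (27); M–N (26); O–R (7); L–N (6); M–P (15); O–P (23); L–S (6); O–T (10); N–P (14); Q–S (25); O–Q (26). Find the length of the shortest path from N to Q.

A few of the N→Q routes:
N → M → Q: 26 + 18 = 44
N → P → M → Q: 14 + 15 + 18 = 47
N → P → O → Q: 14 + 23 + 26 = 63
N → L → O → Q: 6 + 27 + 26 = 59
N → L → S → Q: 6 + 6 + 25 = 37
Best route has total 37.

37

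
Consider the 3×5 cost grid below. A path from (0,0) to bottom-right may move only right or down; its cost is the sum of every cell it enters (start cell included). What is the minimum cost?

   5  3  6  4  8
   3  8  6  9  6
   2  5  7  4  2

One optimal route is [0,0] → [1,0] → [2,0] → [2,1] → [2,2] → [2,3] → [2,4].
Its cost is 5 + 3 + 2 + 5 + 7 + 4 + 2 = 28.
(Top row then right column would cost 34.)

28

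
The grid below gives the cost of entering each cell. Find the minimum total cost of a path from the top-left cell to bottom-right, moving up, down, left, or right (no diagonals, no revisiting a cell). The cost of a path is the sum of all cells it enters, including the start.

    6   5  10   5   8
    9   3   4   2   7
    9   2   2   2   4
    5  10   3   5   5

29

Path (0,0) -> (0,1) -> (1,1) -> (2,1) -> (2,2) -> (2,3) -> (2,4) -> (3,4): 6 + 5 + 3 + 2 + 2 + 2 + 4 + 5 = 29.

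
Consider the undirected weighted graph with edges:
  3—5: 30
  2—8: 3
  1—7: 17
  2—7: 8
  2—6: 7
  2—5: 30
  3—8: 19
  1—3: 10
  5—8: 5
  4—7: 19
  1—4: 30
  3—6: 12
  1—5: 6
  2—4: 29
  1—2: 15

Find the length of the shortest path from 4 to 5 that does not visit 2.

36

Candidate routes:
4-1-3-8-5: 30 + 10 + 19 + 5 = 64
4-1-5: 30 + 6 = 36
4-7-1-3-5: 19 + 17 + 10 + 30 = 76
4-7-1-5: 19 + 17 + 6 = 42
4-7-1-3-8-5: 19 + 17 + 10 + 19 + 5 = 70
4-1-3-5: 30 + 10 + 30 = 70
The minimum is 36.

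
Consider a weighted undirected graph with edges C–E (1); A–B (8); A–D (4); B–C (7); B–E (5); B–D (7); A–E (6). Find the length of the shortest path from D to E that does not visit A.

12

Candidate routes:
D→B→E: 7 + 5 = 12
D→B→C→E: 7 + 7 + 1 = 15
The minimum is 12.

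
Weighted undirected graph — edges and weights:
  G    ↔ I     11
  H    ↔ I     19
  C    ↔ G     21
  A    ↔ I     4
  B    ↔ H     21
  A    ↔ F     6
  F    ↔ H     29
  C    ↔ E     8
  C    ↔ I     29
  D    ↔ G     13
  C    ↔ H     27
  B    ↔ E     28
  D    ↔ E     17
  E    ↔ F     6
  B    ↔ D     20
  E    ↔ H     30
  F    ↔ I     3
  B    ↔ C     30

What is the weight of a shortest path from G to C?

21

Checking several routes:
G - I - A - F - E - C: 11 + 4 + 6 + 6 + 8 = 35
G - D - E - C: 13 + 17 + 8 = 38
G - C: 21
G - I - C: 11 + 29 = 40
G - I - F - E - C: 11 + 3 + 6 + 8 = 28
The minimum is 21.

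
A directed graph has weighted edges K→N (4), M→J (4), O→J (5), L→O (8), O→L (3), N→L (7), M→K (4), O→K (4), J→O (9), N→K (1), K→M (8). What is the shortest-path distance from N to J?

13

Paths from N to J:
N → L → O → K → M → J: 7 + 8 + 4 + 8 + 4 = 31
N → L → O → J: 7 + 8 + 5 = 20
N → K → M → J: 1 + 8 + 4 = 13
Best route has total 13.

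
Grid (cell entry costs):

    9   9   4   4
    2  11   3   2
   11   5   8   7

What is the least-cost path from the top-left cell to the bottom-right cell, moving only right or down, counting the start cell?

Best path: [0,0]→[0,1]→[0,2]→[1,2]→[1,3]→[2,3]
Cost: 9 + 9 + 4 + 3 + 2 + 7 = 34
(Top row then right column would cost 35.)

34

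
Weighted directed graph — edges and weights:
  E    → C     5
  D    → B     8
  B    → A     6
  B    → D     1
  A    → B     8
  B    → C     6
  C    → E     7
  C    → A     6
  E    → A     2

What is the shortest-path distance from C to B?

14

Routes from C to B:
C → E → A → B: 7 + 2 + 8 = 17
C → A → B: 6 + 8 = 14
The minimum is 14.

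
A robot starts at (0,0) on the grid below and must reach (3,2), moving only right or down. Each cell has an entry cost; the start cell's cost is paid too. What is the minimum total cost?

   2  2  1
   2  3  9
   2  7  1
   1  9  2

Path r0c0→r1c0→r2c0→r2c1→r2c2→r3c2: 2 + 2 + 2 + 7 + 1 + 2 = 16.

16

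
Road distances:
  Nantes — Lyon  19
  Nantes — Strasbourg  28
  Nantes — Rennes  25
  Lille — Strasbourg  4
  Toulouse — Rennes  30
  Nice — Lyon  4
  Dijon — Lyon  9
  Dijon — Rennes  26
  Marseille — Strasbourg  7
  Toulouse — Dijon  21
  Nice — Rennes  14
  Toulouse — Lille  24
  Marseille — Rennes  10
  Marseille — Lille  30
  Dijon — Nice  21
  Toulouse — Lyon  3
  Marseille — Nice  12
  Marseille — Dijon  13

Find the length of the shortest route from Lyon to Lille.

27

Comparing a few candidate routes:
Lyon-Nice-Marseille-Strasbourg-Lille: 4 + 12 + 7 + 4 = 27
Lyon-Dijon-Marseille-Strasbourg-Lille: 9 + 13 + 7 + 4 = 33
Lyon-Toulouse-Lille: 3 + 24 = 27
Shortest: 27.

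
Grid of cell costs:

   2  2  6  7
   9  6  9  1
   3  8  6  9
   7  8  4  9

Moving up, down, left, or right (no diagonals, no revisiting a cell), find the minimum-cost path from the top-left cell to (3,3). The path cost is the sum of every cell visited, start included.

36

Take [0,0] -> [0,1] -> [0,2] -> [0,3] -> [1,3] -> [2,3] -> [3,3] for a total of 2 + 2 + 6 + 7 + 1 + 9 + 9 = 36.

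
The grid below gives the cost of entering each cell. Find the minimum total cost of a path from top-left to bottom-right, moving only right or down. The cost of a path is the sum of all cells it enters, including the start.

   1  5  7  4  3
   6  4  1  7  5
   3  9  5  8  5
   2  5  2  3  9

30

Take [0,0] [0,1] [1,1] [1,2] [2,2] [3,2] [3,3] [3,4] for a total of 1 + 5 + 4 + 1 + 5 + 2 + 3 + 9 = 30.
(Top row then right column would cost 39.)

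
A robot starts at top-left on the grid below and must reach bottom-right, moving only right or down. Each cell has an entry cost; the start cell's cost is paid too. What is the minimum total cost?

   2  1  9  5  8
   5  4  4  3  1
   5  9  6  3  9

24

Path (0,0)→(0,1)→(1,1)→(1,2)→(1,3)→(1,4)→(2,4): 2 + 1 + 4 + 4 + 3 + 1 + 9 = 24.
For comparison, the top-then-right route costs 35.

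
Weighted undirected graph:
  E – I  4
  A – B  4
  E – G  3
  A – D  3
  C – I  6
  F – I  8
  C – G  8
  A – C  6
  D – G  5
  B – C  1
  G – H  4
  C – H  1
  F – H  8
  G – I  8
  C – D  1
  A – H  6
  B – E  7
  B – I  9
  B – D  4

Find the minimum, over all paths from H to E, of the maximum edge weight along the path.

4

A few of the H→E routes:
H -> C -> D -> G -> E: max(1, 1, 5, 3) = 5
H -> G -> E: max(4, 3) = 4
H -> C -> B -> D -> G -> E: max(1, 1, 4, 5, 3) = 5
The minimum achievable maximum is 4.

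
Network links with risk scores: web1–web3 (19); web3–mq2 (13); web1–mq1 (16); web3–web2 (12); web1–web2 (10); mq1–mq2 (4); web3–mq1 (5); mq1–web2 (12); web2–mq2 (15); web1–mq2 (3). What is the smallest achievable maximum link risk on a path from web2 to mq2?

10

Some routes from web2 to mq2:
web2→web1→mq2: max(10, 3) = 10
web2→mq1→web3→mq2: max(12, 5, 13) = 13
web2→web3→mq1→mq2: max(12, 5, 4) = 12
web2→mq1→mq2: max(12, 4) = 12
Smallest bottleneck: 10.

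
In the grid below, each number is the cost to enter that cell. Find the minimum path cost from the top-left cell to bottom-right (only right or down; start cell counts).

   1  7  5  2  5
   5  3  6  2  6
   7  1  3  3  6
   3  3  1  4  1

19

Path r0c0 r1c0 r1c1 r2c1 r2c2 r3c2 r3c3 r3c4: 1 + 5 + 3 + 1 + 3 + 1 + 4 + 1 = 19.
(Top row then right column would cost 33.)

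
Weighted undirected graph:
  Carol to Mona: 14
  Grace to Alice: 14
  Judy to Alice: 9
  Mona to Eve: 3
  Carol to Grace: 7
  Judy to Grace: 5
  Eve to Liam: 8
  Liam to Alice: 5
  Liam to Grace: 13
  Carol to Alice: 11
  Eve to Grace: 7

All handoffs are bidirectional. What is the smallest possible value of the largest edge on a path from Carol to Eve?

7

Some routes from Carol to Eve:
Carol-Grace-Liam-Eve: max(7, 13, 8) = 13
Carol-Grace-Judy-Alice-Liam-Eve: max(7, 5, 9, 5, 8) = 9
Carol-Grace-Eve: max(7, 7) = 7
Carol-Alice-Judy-Grace-Eve: max(11, 9, 5, 7) = 11
Carol-Alice-Liam-Grace-Eve: max(11, 5, 13, 7) = 13
Carol-Alice-Liam-Eve: max(11, 5, 8) = 11
The minimum achievable maximum is 7.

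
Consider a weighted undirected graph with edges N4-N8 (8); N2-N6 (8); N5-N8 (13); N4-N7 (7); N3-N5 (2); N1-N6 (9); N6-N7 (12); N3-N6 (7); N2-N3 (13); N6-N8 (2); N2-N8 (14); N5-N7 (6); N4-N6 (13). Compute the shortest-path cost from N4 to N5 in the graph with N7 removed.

Comparing a few candidate routes:
N4 -> N8 -> N5: 8 + 13 = 21
N4 -> N6 -> N3 -> N5: 13 + 7 + 2 = 22
N4 -> N6 -> N8 -> N5: 13 + 2 + 13 = 28
N4 -> N8 -> N6 -> N2 -> N3 -> N5: 8 + 2 + 8 + 13 + 2 = 33
N4 -> N8 -> N6 -> N3 -> N5: 8 + 2 + 7 + 2 = 19
Best route has total 19.

19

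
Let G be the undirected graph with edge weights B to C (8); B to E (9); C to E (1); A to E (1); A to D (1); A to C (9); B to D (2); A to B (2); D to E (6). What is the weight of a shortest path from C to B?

Some routes from C to B:
C → E → B: 1 + 9 = 10
C → E → A → B: 1 + 1 + 2 = 4
C → B: 8
C → E → A → D → B: 1 + 1 + 1 + 2 = 5
C → E → D → B: 1 + 6 + 2 = 9
The minimum is 4.

4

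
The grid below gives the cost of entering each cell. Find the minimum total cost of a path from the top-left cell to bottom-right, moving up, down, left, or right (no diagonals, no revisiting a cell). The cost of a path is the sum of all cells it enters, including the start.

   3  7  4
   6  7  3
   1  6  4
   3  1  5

One optimal route is r0c0 → r1c0 → r2c0 → r3c0 → r3c1 → r3c2.
Its cost is 3 + 6 + 1 + 3 + 1 + 5 = 19.

19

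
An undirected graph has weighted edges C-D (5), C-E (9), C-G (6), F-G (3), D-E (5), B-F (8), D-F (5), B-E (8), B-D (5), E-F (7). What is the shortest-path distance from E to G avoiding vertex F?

Candidate routes:
E-C-G: 9 + 6 = 15
E-B-D-C-G: 8 + 5 + 5 + 6 = 24
E-D-C-G: 5 + 5 + 6 = 16
Shortest: 15.

15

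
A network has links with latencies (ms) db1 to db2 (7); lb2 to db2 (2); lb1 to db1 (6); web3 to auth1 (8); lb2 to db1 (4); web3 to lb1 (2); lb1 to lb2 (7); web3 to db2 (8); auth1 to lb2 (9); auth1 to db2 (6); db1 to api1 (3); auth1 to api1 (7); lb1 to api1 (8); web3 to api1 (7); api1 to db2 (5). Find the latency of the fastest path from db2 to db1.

A few of the db2→db1 routes:
db2→lb2→db1: 2 + 4 = 6
db2→web3→lb1→db1: 8 + 2 + 6 = 16
db2→db1: 7
db2→api1→db1: 5 + 3 = 8
db2→lb2→lb1→db1: 2 + 7 + 6 = 15
Best route has total 6 ms.

6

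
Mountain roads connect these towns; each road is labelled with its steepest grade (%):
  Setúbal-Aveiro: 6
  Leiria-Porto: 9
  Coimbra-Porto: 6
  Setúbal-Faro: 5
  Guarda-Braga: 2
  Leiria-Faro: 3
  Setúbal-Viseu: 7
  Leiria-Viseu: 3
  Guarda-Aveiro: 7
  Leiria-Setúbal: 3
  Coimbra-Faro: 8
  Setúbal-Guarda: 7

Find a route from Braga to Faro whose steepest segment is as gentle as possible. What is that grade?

7

A few of the Braga→Faro routes:
Braga → Guarda → Aveiro → Setúbal → Leiria → Faro: max(2, 7, 6, 3, 3) = 7
Braga → Guarda → Aveiro → Setúbal → Faro: max(2, 7, 6, 5) = 7
Braga → Guarda → Setúbal → Viseu → Leiria → Faro: max(2, 7, 7, 3, 3) = 7
Braga → Guarda → Setúbal → Faro: max(2, 7, 5) = 7
Braga → Guarda → Setúbal → Leiria → Faro: max(2, 7, 3, 3) = 7
Best route has worst link 7%.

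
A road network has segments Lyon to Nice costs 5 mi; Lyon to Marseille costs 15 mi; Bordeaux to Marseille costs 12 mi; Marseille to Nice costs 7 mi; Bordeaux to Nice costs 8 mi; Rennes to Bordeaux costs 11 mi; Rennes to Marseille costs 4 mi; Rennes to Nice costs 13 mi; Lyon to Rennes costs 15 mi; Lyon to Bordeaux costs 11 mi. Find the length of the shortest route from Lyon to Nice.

5

Checking several routes:
Lyon → Nice: 5
Lyon → Marseille → Nice: 15 + 7 = 22
Lyon → Bordeaux → Nice: 11 + 8 = 19
Best route has total 5 mi.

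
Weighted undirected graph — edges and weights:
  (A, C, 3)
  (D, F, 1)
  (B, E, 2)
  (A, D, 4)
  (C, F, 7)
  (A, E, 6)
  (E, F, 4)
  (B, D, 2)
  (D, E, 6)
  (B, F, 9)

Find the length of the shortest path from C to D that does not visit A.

8

Routes from C to D avoiding A:
C→F→B→D: 7 + 9 + 2 = 18
C→F→D: 7 + 1 = 8
C→F→E→B→D: 7 + 4 + 2 + 2 = 15
C→F→B→E→D: 7 + 9 + 2 + 6 = 24
C→F→E→D: 7 + 4 + 6 = 17
Best route has total 8.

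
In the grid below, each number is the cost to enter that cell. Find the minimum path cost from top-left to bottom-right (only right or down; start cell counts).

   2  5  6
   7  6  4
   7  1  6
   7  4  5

One optimal route is [0,0] → [0,1] → [1,1] → [2,1] → [3,1] → [3,2].
Its cost is 2 + 5 + 6 + 1 + 4 + 5 = 23.
For comparison, the top-then-right route costs 28.

23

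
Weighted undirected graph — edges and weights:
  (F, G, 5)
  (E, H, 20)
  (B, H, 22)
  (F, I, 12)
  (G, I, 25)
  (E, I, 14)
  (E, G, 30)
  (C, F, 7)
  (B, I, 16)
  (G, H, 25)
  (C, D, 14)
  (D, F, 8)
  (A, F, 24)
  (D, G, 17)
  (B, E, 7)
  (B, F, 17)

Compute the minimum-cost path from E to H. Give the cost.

20

Checking several routes:
E→B→H: 7 + 22 = 29
E→I→B→H: 14 + 16 + 22 = 52
E→H: 20
E→B→F→G→H: 7 + 17 + 5 + 25 = 54
E→I→F→G→H: 14 + 12 + 5 + 25 = 56
E→G→H: 30 + 25 = 55
The minimum is 20.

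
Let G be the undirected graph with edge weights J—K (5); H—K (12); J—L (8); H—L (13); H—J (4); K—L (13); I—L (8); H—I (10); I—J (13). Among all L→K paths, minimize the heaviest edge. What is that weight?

Comparing a few candidate routes:
L → I → H → J → K: max(8, 10, 4, 5) = 10
L → J → K: max(8, 5) = 8
L → J → I → H → K: max(8, 13, 10, 12) = 13
L → J → H → K: max(8, 4, 12) = 12
L → I → H → K: max(8, 10, 12) = 12
Best route has worst link 8.

8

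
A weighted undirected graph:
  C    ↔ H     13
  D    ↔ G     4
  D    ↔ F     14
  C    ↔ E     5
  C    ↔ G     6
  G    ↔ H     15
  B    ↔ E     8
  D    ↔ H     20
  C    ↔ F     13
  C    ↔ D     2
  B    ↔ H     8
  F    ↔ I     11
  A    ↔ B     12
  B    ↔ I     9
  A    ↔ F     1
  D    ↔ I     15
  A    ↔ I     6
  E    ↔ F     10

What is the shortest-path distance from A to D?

Some routes from A to D:
A -> F -> D: 1 + 14 = 15
A -> F -> E -> C -> D: 1 + 10 + 5 + 2 = 18
A -> F -> C -> D: 1 + 13 + 2 = 16
Best route has total 15.

15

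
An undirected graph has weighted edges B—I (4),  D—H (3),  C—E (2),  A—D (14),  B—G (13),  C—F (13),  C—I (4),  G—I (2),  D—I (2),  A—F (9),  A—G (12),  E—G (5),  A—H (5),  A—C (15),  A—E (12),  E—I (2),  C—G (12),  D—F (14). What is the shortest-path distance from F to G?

Comparing a few candidate routes:
F→C→I→G: 13 + 4 + 2 = 19
F→A→H→D→I→G: 9 + 5 + 3 + 2 + 2 = 21
F→C→E→G: 13 + 2 + 5 = 20
F→C→E→I→G: 13 + 2 + 2 + 2 = 19
F→D→I→G: 14 + 2 + 2 = 18
Shortest: 18.

18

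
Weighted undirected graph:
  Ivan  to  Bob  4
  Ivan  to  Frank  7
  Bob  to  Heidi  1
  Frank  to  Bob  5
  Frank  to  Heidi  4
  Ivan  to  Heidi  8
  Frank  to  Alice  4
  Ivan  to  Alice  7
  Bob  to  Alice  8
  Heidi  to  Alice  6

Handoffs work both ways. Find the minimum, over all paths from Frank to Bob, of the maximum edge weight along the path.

4

Checking several routes:
Frank -> Heidi -> Bob: max(4, 1) = 4
Frank -> Bob: max(5) = 5
Frank -> Ivan -> Alice -> Heidi -> Bob: max(7, 7, 6, 1) = 7
Frank -> Ivan -> Bob: max(7, 4) = 7
Frank -> Alice -> Ivan -> Bob: max(4, 7, 4) = 7
Frank -> Alice -> Heidi -> Bob: max(4, 6, 1) = 6
Smallest bottleneck: 4.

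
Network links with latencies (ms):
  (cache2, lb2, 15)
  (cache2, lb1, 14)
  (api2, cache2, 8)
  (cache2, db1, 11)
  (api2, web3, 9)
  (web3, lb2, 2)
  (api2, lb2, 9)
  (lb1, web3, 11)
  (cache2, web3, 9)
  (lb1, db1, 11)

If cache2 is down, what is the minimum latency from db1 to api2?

Paths from db1 to api2 avoiding cache2:
db1→lb1→web3→lb2→api2: 11 + 11 + 2 + 9 = 33
db1→lb1→web3→api2: 11 + 11 + 9 = 31
Shortest: 31 ms.

31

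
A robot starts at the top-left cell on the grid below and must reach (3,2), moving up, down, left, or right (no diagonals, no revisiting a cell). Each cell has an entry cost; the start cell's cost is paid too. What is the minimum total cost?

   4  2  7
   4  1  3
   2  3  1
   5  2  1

Cheapest: r0c0 r0c1 r1c1 r1c2 r2c2 r3c2
  4 + 2 + 1 + 3 + 1 + 1 = 12

12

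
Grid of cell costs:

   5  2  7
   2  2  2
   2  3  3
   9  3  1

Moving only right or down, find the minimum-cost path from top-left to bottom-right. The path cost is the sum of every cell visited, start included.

Take [0,0]→[0,1]→[1,1]→[1,2]→[2,2]→[3,2] for a total of 5 + 2 + 2 + 2 + 3 + 1 = 15.

15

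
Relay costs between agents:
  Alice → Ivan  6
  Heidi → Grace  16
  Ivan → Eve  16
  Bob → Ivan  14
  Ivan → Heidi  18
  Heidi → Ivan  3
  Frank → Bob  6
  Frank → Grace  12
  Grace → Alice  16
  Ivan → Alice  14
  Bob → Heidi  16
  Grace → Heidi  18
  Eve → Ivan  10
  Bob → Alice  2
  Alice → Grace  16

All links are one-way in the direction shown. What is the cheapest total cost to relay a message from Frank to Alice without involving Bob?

28

Routes from Frank to Alice avoiding Bob:
Frank→Grace→Alice: 12 + 16 = 28
Frank→Grace→Heidi→Ivan→Alice: 12 + 18 + 3 + 14 = 47
The minimum is 28.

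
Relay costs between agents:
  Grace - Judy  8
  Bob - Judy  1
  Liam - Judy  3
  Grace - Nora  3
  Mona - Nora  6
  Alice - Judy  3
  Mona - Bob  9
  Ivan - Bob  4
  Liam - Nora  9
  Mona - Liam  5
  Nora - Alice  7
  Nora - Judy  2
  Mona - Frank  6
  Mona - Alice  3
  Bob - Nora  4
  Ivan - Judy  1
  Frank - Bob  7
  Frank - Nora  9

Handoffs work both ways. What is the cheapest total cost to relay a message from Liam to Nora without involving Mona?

A few of the Liam→Nora routes:
Liam - Judy - Nora: 3 + 2 = 5
Liam - Nora: 9
Liam - Judy - Ivan - Bob - Nora: 3 + 1 + 4 + 4 = 12
Liam - Judy - Bob - Nora: 3 + 1 + 4 = 8
Liam - Judy - Alice - Nora: 3 + 3 + 7 = 13
Best route has total 5.

5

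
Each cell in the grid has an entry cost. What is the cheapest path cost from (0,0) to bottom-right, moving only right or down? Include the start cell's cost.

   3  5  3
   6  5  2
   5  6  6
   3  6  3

Cheapest: (0,0) -> (0,1) -> (0,2) -> (1,2) -> (2,2) -> (3,2)
  3 + 5 + 3 + 2 + 6 + 3 = 22

22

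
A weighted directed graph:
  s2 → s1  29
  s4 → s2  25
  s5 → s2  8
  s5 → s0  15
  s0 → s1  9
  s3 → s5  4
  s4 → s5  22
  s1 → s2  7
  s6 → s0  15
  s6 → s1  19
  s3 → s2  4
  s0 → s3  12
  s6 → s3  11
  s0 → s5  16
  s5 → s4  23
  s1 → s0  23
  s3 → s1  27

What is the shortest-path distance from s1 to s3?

35

Candidate routes:
s1 → s0 → s3: 23 + 12 = 35
The minimum is 35.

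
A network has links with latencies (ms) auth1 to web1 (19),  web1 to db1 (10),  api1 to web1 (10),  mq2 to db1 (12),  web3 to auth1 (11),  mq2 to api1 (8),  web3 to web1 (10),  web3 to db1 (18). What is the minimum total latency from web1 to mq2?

18

Comparing a few candidate routes:
web1 → db1 → mq2: 10 + 12 = 22
web1 → web3 → db1 → mq2: 10 + 18 + 12 = 40
web1 → api1 → mq2: 10 + 8 = 18
Shortest: 18 ms.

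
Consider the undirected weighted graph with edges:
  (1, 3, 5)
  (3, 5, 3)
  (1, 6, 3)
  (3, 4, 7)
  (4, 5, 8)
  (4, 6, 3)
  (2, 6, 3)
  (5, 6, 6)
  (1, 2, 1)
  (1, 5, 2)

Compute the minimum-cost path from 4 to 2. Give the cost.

6

Checking several routes:
4 - 3 - 1 - 2: 7 + 5 + 1 = 13
4 - 6 - 1 - 2: 3 + 3 + 1 = 7
4 - 5 - 1 - 2: 8 + 2 + 1 = 11
4 - 3 - 5 - 1 - 2: 7 + 3 + 2 + 1 = 13
4 - 6 - 2: 3 + 3 = 6
4 - 6 - 5 - 1 - 2: 3 + 6 + 2 + 1 = 12
The minimum is 6.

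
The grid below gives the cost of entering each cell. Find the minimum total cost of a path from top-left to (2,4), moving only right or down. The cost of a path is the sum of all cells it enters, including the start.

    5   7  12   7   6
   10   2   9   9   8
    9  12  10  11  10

Take [0,0] -> [0,1] -> [1,1] -> [1,2] -> [1,3] -> [1,4] -> [2,4] for a total of 5 + 7 + 2 + 9 + 9 + 8 + 10 = 50.

50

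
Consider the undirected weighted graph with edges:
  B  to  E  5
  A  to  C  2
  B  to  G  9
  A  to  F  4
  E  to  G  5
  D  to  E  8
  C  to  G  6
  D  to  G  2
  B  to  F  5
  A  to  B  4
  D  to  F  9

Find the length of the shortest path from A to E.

9

A few of the A→E routes:
A→B→G→E: 4 + 9 + 5 = 18
A→B→E: 4 + 5 = 9
A→C→G→D→E: 2 + 6 + 2 + 8 = 18
A→F→D→G→E: 4 + 9 + 2 + 5 = 20
A→C→G→E: 2 + 6 + 5 = 13
A→F→B→E: 4 + 5 + 5 = 14
Best route has total 9.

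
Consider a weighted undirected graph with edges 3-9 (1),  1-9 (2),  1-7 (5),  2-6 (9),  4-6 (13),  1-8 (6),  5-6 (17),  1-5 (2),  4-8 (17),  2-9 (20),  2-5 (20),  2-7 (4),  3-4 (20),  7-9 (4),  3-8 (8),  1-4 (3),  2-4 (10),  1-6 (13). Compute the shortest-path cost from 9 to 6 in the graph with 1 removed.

17

A few of the 9→6 routes:
9→2→6: 20 + 9 = 29
9→7→2→4→6: 4 + 4 + 10 + 13 = 31
9→7→2→6: 4 + 4 + 9 = 17
9→3→4→6: 1 + 20 + 13 = 34
The minimum is 17.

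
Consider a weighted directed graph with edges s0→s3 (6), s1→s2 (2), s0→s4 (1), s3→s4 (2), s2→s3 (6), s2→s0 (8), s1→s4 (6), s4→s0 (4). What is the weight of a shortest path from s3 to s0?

Paths from s3 to s0:
s3 → s4 → s0: 2 + 4 = 6
Best route has total 6.

6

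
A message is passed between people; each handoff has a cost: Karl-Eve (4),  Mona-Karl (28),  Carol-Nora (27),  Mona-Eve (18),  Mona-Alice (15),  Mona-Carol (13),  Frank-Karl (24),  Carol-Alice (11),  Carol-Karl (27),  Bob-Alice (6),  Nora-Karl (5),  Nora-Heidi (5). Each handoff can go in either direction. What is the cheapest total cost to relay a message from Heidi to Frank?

34

Checking several routes:
Heidi→Nora→Carol→Karl→Frank: 5 + 27 + 27 + 24 = 83
Heidi→Nora→Karl→Frank: 5 + 5 + 24 = 34
Heidi→Nora→Carol→Mona→Eve→Karl→Frank: 5 + 27 + 13 + 18 + 4 + 24 = 91
Heidi→Nora→Carol→Mona→Karl→Frank: 5 + 27 + 13 + 28 + 24 = 97
Best route has total 34.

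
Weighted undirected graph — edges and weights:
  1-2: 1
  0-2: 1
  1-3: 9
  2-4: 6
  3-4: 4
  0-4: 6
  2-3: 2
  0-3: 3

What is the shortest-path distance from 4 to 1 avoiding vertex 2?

Paths from 4 to 1 avoiding 2:
4-0-3-1: 6 + 3 + 9 = 18
4-3-1: 4 + 9 = 13
Best route has total 13.

13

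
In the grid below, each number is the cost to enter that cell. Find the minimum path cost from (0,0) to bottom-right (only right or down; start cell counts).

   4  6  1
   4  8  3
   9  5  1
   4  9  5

20

Take (0,0) -> (0,1) -> (0,2) -> (1,2) -> (2,2) -> (3,2) for a total of 4 + 6 + 1 + 3 + 1 + 5 = 20.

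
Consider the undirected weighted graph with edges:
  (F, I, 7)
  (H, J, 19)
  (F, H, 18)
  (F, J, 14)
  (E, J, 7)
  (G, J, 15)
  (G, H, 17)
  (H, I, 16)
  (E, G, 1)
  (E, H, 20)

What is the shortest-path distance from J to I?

Some routes from J to I:
J-H-I: 19 + 16 = 35
J-E-G-H-I: 7 + 1 + 17 + 16 = 41
J-F-I: 14 + 7 = 21
J-E-H-I: 7 + 20 + 16 = 43
Best route has total 21.

21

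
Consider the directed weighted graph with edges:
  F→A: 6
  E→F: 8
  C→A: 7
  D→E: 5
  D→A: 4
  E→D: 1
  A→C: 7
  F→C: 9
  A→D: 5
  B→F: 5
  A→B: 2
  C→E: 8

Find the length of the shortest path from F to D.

Some routes from F to D:
F→A→D: 6 + 5 = 11
F→C→E→D: 9 + 8 + 1 = 18
F→C→A→D: 9 + 7 + 5 = 21
The minimum is 11.

11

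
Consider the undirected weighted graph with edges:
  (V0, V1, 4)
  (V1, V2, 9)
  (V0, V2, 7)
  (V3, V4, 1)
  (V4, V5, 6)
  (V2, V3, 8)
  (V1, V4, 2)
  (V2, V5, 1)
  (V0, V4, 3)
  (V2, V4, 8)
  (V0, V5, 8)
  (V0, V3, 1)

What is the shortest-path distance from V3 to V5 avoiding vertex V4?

Candidate routes:
V3 - V0 - V1 - V2 - V5: 1 + 4 + 9 + 1 = 15
V3 - V0 - V2 - V5: 1 + 7 + 1 = 9
V3 - V2 - V0 - V5: 8 + 7 + 8 = 23
V3 - V0 - V5: 1 + 8 = 9
V3 - V2 - V5: 8 + 1 = 9
V3 - V2 - V1 - V0 - V5: 8 + 9 + 4 + 8 = 29
Best route has total 9.

9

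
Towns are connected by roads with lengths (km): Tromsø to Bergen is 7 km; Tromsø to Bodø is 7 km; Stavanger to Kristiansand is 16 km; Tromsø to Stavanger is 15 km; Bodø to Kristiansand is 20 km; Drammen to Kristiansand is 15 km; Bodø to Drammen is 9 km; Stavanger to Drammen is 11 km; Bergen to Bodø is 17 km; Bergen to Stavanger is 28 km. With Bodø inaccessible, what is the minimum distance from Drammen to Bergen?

33

Paths from Drammen to Bergen avoiding Bodø:
Drammen -> Kristiansand -> Stavanger -> Tromsø -> Bergen: 15 + 16 + 15 + 7 = 53
Drammen -> Stavanger -> Tromsø -> Bergen: 11 + 15 + 7 = 33
Drammen -> Stavanger -> Bergen: 11 + 28 = 39
Drammen -> Kristiansand -> Stavanger -> Bergen: 15 + 16 + 28 = 59
Best route has total 33 km.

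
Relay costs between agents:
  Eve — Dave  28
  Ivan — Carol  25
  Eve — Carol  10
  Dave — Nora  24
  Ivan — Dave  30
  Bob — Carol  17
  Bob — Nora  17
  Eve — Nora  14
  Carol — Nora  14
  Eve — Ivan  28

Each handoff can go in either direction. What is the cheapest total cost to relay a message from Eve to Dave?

Checking several routes:
Eve → Carol → Bob → Nora → Dave: 10 + 17 + 17 + 24 = 68
Eve → Nora → Dave: 14 + 24 = 38
Eve → Dave: 28
Eve → Carol → Nora → Dave: 10 + 14 + 24 = 48
Eve → Ivan → Dave: 28 + 30 = 58
Eve → Carol → Ivan → Dave: 10 + 25 + 30 = 65
Best route has total 28.

28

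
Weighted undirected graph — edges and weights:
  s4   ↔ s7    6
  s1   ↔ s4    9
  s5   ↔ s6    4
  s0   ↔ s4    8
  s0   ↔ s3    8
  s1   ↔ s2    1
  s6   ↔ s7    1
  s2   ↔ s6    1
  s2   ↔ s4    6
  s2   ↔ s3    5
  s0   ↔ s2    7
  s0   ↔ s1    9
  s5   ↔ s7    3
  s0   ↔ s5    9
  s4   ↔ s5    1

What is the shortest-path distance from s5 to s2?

Some routes from s5 to s2:
s5→s4→s2: 1 + 6 = 7
s5→s6→s2: 4 + 1 = 5
s5→s4→s7→s6→s2: 1 + 6 + 1 + 1 = 9
s5→s4→s1→s2: 1 + 9 + 1 = 11
s5→s7→s6→s2: 3 + 1 + 1 = 5
Best route has total 5.

5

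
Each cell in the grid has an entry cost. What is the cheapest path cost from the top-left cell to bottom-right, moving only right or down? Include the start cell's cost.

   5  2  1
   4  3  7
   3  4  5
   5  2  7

One optimal route is [0,0] -> [0,1] -> [1,1] -> [2,1] -> [3,1] -> [3,2].
Its cost is 5 + 2 + 3 + 4 + 2 + 7 = 23.
(Top row then right column would cost 27.)

23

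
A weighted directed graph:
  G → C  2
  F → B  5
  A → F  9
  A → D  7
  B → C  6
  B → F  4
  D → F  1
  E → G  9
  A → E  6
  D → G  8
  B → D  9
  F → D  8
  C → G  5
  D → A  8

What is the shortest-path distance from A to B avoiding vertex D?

Candidate routes:
A-F-B: 9 + 5 = 14
Best route has total 14.

14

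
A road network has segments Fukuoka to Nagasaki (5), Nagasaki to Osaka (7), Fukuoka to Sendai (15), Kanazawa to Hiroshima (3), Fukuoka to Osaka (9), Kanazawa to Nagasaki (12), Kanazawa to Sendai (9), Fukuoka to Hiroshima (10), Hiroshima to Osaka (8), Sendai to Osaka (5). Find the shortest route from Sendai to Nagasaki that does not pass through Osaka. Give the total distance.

20

Routes from Sendai to Nagasaki avoiding Osaka:
Sendai - Fukuoka - Hiroshima - Kanazawa - Nagasaki: 15 + 10 + 3 + 12 = 40
Sendai - Fukuoka - Nagasaki: 15 + 5 = 20
Sendai - Kanazawa - Nagasaki: 9 + 12 = 21
Sendai - Kanazawa - Hiroshima - Fukuoka - Nagasaki: 9 + 3 + 10 + 5 = 27
Shortest: 20.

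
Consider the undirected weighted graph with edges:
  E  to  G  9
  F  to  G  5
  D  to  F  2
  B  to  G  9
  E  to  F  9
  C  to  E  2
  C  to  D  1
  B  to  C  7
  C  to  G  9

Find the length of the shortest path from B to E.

Comparing a few candidate routes:
B-G-E: 9 + 9 = 18
B-G-C-E: 9 + 9 + 2 = 20
B-C-E: 7 + 2 = 9
B-C-D-F-E: 7 + 1 + 2 + 9 = 19
B-G-F-D-C-E: 9 + 5 + 2 + 1 + 2 = 19
The minimum is 9.

9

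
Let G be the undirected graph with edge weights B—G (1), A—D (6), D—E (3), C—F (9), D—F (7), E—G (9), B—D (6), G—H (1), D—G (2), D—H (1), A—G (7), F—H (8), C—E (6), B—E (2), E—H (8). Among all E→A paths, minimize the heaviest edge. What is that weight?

6

Some routes from E to A:
E - B - G - A: max(2, 1, 7) = 7
E - B - G - H - D - A: max(2, 1, 1, 1, 6) = 6
E - D - A: max(3, 6) = 6
E - B - D - A: max(2, 6, 6) = 6
E - B - G - D - A: max(2, 1, 2, 6) = 6
Smallest bottleneck: 6.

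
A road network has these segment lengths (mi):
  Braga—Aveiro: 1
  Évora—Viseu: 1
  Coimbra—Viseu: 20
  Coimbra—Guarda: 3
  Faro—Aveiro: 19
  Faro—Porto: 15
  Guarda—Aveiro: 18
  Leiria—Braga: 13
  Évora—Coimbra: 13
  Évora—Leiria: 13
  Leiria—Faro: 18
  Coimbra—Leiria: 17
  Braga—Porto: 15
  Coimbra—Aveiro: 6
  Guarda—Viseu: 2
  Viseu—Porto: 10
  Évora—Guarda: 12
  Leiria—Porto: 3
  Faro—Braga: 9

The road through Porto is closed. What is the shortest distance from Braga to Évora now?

Some routes from Braga to Évora avoiding Porto:
Braga -> Aveiro -> Coimbra -> Évora: 1 + 6 + 13 = 20
Braga -> Leiria -> Évora: 13 + 13 = 26
Braga -> Aveiro -> Guarda -> Viseu -> Évora: 1 + 18 + 2 + 1 = 22
Braga -> Aveiro -> Coimbra -> Guarda -> Évora: 1 + 6 + 3 + 12 = 22
Braga -> Aveiro -> Coimbra -> Guarda -> Viseu -> Évora: 1 + 6 + 3 + 2 + 1 = 13
Best route has total 13 mi.

13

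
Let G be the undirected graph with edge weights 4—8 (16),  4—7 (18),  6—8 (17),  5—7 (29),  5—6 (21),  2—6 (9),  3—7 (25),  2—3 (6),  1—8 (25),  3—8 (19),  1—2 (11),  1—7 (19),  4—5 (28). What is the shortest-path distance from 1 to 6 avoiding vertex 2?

42

Checking several routes:
1-7-4-8-6: 19 + 18 + 16 + 17 = 70
1-8-6: 25 + 17 = 42
1-8-4-5-6: 25 + 16 + 28 + 21 = 90
1-7-4-5-6: 19 + 18 + 28 + 21 = 86
1-7-3-8-6: 19 + 25 + 19 + 17 = 80
1-7-5-6: 19 + 29 + 21 = 69
Best route has total 42.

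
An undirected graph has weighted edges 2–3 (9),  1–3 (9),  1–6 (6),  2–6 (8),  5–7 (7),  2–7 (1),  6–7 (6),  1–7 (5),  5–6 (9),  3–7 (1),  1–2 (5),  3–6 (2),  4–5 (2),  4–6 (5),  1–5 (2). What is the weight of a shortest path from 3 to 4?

7

Comparing a few candidate routes:
3 - 6 - 4: 2 + 5 = 7
3 - 7 - 5 - 4: 1 + 7 + 2 = 10
3 - 7 - 1 - 5 - 4: 1 + 5 + 2 + 2 = 10
3 - 7 - 2 - 1 - 5 - 4: 1 + 1 + 5 + 2 + 2 = 11
Best route has total 7.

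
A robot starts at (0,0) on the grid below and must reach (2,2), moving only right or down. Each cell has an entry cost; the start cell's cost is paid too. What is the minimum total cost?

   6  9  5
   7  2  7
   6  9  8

30

Path r0c0 → r1c0 → r1c1 → r1c2 → r2c2: 6 + 7 + 2 + 7 + 8 = 30.
(Top row then right column would cost 35.)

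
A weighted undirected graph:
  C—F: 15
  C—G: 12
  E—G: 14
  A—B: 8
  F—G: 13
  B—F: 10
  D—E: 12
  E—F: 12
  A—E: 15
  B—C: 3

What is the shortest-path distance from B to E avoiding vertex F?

23

Routes from B to E avoiding F:
B - A - E: 8 + 15 = 23
B - C - G - E: 3 + 12 + 14 = 29
The minimum is 23.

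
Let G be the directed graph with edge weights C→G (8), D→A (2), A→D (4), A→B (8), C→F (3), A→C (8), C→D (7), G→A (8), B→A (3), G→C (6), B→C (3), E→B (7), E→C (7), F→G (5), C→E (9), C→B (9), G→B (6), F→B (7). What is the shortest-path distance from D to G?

18

Routes from D to G:
D-A-B-C-F-G: 2 + 8 + 3 + 3 + 5 = 21
D-A-C-F-G: 2 + 8 + 3 + 5 = 18
D-A-B-C-G: 2 + 8 + 3 + 8 = 21
D-A-C-G: 2 + 8 + 8 = 18
Shortest: 18.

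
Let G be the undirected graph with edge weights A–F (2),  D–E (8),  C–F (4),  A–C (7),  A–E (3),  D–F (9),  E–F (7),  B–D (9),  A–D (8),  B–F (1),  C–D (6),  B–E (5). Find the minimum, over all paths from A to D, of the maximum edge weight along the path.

6

Some routes from A to D:
A - E - B - F - C - D: max(3, 5, 1, 4, 6) = 6
A - C - D: max(7, 6) = 7
A - E - F - C - D: max(3, 7, 4, 6) = 7
A - C - F - B - E - D: max(7, 4, 1, 5, 8) = 8
A - E - D: max(3, 8) = 8
A - F - C - D: max(2, 4, 6) = 6
Best route has worst link 6.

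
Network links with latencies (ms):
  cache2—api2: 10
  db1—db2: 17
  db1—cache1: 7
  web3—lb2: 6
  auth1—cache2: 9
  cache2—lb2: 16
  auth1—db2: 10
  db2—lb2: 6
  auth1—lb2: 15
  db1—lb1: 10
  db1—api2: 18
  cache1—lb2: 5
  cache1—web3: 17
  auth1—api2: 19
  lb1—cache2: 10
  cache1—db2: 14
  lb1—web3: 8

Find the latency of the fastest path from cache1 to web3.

11

Some routes from cache1 to web3:
cache1 -> db1 -> lb1 -> web3: 7 + 10 + 8 = 25
cache1 -> lb2 -> web3: 5 + 6 = 11
cache1 -> web3: 17
Shortest: 11 ms.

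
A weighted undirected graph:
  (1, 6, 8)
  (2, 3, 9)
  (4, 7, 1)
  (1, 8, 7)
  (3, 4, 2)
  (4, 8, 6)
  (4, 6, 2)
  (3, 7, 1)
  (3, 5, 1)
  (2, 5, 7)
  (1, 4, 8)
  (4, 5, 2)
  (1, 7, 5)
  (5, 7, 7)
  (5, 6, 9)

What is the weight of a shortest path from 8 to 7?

Comparing a few candidate routes:
8 → 4 → 7: 6 + 1 = 7
8 → 4 → 5 → 3 → 7: 6 + 2 + 1 + 1 = 10
8 → 1 → 4 → 7: 7 + 8 + 1 = 16
8 → 1 → 7: 7 + 5 = 12
8 → 4 → 5 → 7: 6 + 2 + 7 = 15
8 → 4 → 3 → 7: 6 + 2 + 1 = 9
Shortest: 7.

7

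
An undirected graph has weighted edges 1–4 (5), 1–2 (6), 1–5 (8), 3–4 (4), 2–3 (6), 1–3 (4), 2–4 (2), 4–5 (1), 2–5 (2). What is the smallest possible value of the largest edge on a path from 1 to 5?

Comparing a few candidate routes:
1-4-2-5: max(5, 2, 2) = 5
1-3-4-5: max(4, 4, 1) = 4
1-3-4-2-5: max(4, 4, 2, 2) = 4
1-4-5: max(5, 1) = 5
Smallest bottleneck: 4.

4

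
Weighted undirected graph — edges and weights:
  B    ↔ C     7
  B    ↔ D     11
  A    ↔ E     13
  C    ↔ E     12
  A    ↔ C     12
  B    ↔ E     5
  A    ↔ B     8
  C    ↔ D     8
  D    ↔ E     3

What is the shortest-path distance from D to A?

16

A few of the D→A routes:
D→C→B→A: 8 + 7 + 8 = 23
D→E→B→A: 3 + 5 + 8 = 16
D→E→A: 3 + 13 = 16
D→C→A: 8 + 12 = 20
D→B→A: 11 + 8 = 19
D→E→C→A: 3 + 12 + 12 = 27
Best route has total 16.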